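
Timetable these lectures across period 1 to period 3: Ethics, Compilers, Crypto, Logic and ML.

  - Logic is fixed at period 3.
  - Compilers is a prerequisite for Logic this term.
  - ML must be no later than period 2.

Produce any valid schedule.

Ethics=period 1, Logic=period 3, Compilers=period 1, Crypto=period 1, ML=period 1

Checking: Compilers(period 1) before Logic(period 3); Logic=period 3 in [period 3,period 3]; ML=period 1 in [period 1,period 2].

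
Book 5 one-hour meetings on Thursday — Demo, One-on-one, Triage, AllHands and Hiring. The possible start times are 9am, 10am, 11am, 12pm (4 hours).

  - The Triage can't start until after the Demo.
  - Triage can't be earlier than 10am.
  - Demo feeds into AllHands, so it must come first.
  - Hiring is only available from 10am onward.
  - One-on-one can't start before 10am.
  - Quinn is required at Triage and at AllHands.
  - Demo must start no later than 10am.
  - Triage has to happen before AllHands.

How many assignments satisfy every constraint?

36

Splitting on Demo: it can be 9am (27), 10am (9). Listing each branch's schedules as (One-on-one, Triage, AllHands, Hiring):
Demo=9am: (10am,10am,11am,10am) (10am,10am,11am,11am) (10am,10am,11am,12pm) (10am,10am,12pm,10am) (10am,10am,12pm,11am) (10am,10am,12pm,12pm) (10am,11am,12pm,10am) (10am,11am,12pm,11am) (10am,11am,12pm,12pm) (11am,10am,11am,10am) (11am,10am,11am,11am) (11am,10am,11am,12pm) (11am,10am,12pm,10am) (11am,10am,12pm,11am) (11am,10am,12pm,12pm) (11am,11am,12pm,10am) (11am,11am,12pm,11am) (11am,11am,12pm,12pm) (12pm,10am,11am,10am) (12pm,10am,11am,11am) (12pm,10am,11am,12pm) (12pm,10am,12pm,10am) (12pm,10am,12pm,11am) (12pm,10am,12pm,12pm) (12pm,11am,12pm,10am) (12pm,11am,12pm,11am) (12pm,11am,12pm,12pm) — 27.
Demo=10am: (10am,11am,12pm,10am) (10am,11am,12pm,11am) (10am,11am,12pm,12pm) (11am,11am,12pm,10am) (11am,11am,12pm,11am) (11am,11am,12pm,12pm) (12pm,11am,12pm,10am) (12pm,11am,12pm,11am) (12pm,11am,12pm,12pm) — 9.
Summing: 27 + 9 = 36.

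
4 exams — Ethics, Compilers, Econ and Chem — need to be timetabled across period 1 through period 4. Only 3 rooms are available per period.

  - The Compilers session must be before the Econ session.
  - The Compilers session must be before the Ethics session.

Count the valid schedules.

Splitting on Ethics: it can be period 2 (12), period 3 (20), period 4 (24). Listing each branch's schedules as (Compilers, Econ, Chem) by period number:
Ethics=period 2: (1,2,1) (1,2,2) (1,2,3) (1,2,4) (1,3,1) (1,3,2) (1,3,3) (1,3,4) (1,4,1) (1,4,2) (1,4,3) (1,4,4) — 12.
Ethics=period 3: (1,2,1) (1,2,2) (1,2,3) (1,2,4) (1,3,1) (1,3,2) (1,3,3) (1,3,4) (1,4,1) (1,4,2) (1,4,3) (1,4,4) (2,3,1) (2,3,2) (2,3,3) (2,3,4) (2,4,1) (2,4,2) (2,4,3) (2,4,4) — 20.
Ethics=period 4: (1,2,1) (1,2,2) (1,2,3) (1,2,4) (1,3,1) (1,3,2) (1,3,3) (1,3,4) (1,4,1) (1,4,2) (1,4,3) (1,4,4) (2,3,1) (2,3,2) (2,3,3) (2,3,4) (2,4,1) (2,4,2) (2,4,3) (2,4,4) (3,4,1) (3,4,2) (3,4,3) (3,4,4) — 24.
Summing: 12 + 20 + 24 = 56.

56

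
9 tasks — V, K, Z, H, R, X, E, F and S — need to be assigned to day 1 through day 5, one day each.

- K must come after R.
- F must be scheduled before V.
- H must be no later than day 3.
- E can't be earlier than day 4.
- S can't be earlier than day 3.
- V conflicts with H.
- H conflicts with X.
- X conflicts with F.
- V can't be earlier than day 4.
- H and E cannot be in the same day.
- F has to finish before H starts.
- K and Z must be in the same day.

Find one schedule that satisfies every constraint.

Z -> day 2; X -> day 3; F -> day 1; E -> day 4; V -> day 4; K -> day 2; S -> day 3; R -> day 1; H -> day 2

Checking: R(day 1) before K(day 2); F(day 1) before H(day 2); F(day 1) before V(day 4); V(day 4) != H(day 2); H(day 2) != E(day 4); X(day 3) != F(day 1); H(day 2) != X(day 3); K = Z = day 2; H=day 2 in [day 1,day 3]; S=day 3 in [day 3,day 5]; V=day 4 in [day 4,day 5]; E=day 4 in [day 4,day 5].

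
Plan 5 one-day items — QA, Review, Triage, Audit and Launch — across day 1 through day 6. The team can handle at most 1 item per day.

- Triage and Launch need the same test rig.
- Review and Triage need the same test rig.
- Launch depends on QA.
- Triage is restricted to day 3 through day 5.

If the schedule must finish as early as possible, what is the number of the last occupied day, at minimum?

The precedence chain requires at least 2 distinct days.
With at most 1 per day and 5 tasks, at least 5 days are needed.
Triage can't be placed before day 3, so the schedule must run through at least day 3.
5 works (last occupied day: day 5): for example Triage=day 3; Audit=day 5; Review=day 4; Launch=day 2; QA=day 1.

day 5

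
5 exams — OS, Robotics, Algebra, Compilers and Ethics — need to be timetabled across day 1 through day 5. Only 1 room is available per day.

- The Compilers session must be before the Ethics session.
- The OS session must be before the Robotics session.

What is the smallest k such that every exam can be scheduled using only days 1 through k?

5

The precedence chain requires at least 2 distinct days.
With at most 1 per day and 5 exams, at least 5 days are needed.
5 works (last occupied day: day 5): for example OS -> day 1; Compilers -> day 3; Ethics -> day 4; Algebra -> day 5; Robotics -> day 2.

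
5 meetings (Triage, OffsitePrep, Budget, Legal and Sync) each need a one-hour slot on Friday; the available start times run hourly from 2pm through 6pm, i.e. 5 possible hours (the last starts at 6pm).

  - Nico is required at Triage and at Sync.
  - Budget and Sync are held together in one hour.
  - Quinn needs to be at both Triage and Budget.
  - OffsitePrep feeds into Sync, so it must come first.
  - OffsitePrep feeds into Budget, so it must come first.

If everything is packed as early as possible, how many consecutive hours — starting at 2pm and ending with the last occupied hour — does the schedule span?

2

The precedence chain requires at least 2 distinct hours.
2 works (last occupied hour: 3pm): for example Legal -> 2pm, Sync -> 3pm, Triage -> 2pm, Budget -> 3pm, OffsitePrep -> 2pm.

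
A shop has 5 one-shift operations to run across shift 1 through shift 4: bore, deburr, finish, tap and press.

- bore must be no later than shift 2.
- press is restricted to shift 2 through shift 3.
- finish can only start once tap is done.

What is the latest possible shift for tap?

Downstream work caps tap at shift 3.
tap at shift 3 is achievable: tap=shift 3; deburr=shift 1; press=shift 2; finish=shift 4; bore=shift 1.

shift 3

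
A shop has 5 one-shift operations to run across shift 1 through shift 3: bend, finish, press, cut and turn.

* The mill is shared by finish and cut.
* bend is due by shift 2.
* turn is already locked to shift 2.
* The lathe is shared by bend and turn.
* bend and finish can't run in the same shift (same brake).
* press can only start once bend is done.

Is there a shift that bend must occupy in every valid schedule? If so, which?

shift 1

bend's window is shift 1–shift 2.
turn is fixed at shift 2, and bend can't share a shift with turn.
So bend must be shift 1.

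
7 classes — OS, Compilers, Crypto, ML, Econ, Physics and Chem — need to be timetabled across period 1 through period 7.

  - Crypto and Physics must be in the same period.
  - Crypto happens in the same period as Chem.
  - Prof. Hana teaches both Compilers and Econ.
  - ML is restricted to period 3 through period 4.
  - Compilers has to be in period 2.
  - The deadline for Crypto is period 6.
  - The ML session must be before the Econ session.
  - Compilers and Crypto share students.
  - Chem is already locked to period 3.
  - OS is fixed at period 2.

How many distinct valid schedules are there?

Splitting on ML: it can be period 3 (4), period 4 (3). Listing each branch's schedules as (OS, Compilers, Crypto, Econ, Physics, Chem) by period number:
ML=period 3: (2,2,3,4,3,3) (2,2,3,5,3,3) (2,2,3,6,3,3) (2,2,3,7,3,3) — 4.
ML=period 4: (2,2,3,5,3,3) (2,2,3,6,3,3) (2,2,3,7,3,3) — 3.
Summing: 4 + 3 = 7.

7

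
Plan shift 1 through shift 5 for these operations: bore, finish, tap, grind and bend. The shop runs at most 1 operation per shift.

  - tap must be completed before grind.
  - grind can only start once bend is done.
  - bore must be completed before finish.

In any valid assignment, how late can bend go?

Downstream work caps bend at shift 4.
bend at shift 4 is achievable: finish -> shift 2, grind -> shift 5, bore -> shift 1, bend -> shift 4, tap -> shift 3.

shift 4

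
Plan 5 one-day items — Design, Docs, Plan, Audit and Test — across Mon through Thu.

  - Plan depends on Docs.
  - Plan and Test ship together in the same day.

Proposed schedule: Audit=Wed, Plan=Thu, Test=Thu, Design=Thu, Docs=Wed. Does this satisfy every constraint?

Plan depends on Docs — holds.
Plan and Test ship together in the same day — holds.

Valid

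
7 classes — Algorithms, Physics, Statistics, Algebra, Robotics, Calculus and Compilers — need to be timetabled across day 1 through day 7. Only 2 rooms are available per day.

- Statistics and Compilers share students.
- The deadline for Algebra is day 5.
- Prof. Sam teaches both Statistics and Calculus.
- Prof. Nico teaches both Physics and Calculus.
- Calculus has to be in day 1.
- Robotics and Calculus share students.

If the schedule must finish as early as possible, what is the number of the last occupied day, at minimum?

day 4

With at most 2 per day and 7 classes, at least 4 days are needed.
4 works (last occupied day: day 4): for example Robotics in day 3; Calculus in day 1; Algorithms in day 1; Algebra in day 3; Statistics in day 2; Compilers in day 4; Physics in day 2.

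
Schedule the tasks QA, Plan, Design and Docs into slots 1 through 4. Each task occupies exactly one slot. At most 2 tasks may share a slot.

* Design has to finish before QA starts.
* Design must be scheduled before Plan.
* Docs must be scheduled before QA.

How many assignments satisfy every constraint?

Splitting on QA: it can be 2 (3), 3 (10), 4 (18). Listing each branch's schedules as (Plan, Design, Docs):
QA=2: (2,1,1) (3,1,1) (4,1,1) — 3.
QA=3: (2,1,1) (2,1,2) (3,1,1) (3,1,2) (3,2,1) (3,2,2) (4,1,1) (4,1,2) (4,2,1) (4,2,2) — 10.
QA=4: (2,1,1) (2,1,2) (2,1,3) (3,1,1) (3,1,2) (3,1,3) (3,2,1) (3,2,2) (3,2,3) (4,1,1) (4,1,2) (4,1,3) (4,2,1) (4,2,2) (4,2,3) (4,3,1) (4,3,2) (4,3,3) — 18.
Summing: 3 + 10 + 18 = 31.

31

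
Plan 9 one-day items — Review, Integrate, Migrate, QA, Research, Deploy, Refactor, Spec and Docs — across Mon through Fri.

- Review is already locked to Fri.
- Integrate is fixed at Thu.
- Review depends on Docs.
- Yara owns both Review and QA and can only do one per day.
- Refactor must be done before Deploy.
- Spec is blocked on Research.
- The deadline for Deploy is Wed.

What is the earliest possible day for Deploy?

Precedence pushes Deploy to at least Tue; Deploy's own window allows nothing later than Wed.
Deploy at Tue is achievable: Refactor=Mon; Spec=Tue; Docs=Mon; QA=Mon; Deploy=Tue; Migrate=Mon; Review=Fri; Research=Mon; Integrate=Thu.

Tue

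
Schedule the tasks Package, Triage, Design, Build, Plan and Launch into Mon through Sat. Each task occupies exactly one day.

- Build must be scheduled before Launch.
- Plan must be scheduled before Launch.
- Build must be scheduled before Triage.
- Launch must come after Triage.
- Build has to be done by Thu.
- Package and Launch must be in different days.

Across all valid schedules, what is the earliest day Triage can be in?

Precedence pushes Triage to at least Tue; downstream work caps Triage at Fri.
Triage at Tue is achievable: Build=Mon, Design=Mon, Triage=Tue, Launch=Wed, Plan=Mon, Package=Mon.

Tue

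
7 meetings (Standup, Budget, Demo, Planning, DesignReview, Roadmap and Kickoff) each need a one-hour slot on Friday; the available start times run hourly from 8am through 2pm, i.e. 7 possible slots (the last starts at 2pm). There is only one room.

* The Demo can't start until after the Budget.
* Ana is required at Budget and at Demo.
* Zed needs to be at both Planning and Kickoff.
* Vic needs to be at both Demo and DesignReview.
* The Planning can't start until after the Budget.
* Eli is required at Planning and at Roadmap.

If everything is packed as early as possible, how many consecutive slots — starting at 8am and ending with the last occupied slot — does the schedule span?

The precedence chain requires at least 2 distinct slots.
With at most 1 per slot and 7 meetings, at least 7 slots are needed.
7 works (last occupied slot: 2pm): for example Roadmap in 1pm; Standup in 11am; Kickoff in 2pm; DesignReview in 12pm; Demo in 9am; Budget in 8am; Planning in 10am.

7 slots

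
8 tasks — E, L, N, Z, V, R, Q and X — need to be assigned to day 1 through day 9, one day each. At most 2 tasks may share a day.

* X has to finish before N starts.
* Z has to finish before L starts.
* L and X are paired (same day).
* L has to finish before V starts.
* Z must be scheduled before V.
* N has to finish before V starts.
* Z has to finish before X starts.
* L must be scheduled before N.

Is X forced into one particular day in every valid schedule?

No

X can be day 2 (e.g. L in day 2, E in day 1, N in day 3, Q in day 4, V in day 4, R in day 3, Z in day 1, X in day 2) or day 3 (e.g. L in day 3, X in day 3, Z in day 1, N in day 4, Q in day 2, E in day 1, R in day 2, V in day 5).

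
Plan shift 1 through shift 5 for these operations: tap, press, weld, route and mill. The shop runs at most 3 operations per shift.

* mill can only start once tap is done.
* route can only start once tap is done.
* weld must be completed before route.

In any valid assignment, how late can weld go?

shift 4

Downstream work caps weld at shift 4.
weld at shift 4 is achievable: tap -> shift 1; weld -> shift 4; mill -> shift 2; press -> shift 1; route -> shift 5.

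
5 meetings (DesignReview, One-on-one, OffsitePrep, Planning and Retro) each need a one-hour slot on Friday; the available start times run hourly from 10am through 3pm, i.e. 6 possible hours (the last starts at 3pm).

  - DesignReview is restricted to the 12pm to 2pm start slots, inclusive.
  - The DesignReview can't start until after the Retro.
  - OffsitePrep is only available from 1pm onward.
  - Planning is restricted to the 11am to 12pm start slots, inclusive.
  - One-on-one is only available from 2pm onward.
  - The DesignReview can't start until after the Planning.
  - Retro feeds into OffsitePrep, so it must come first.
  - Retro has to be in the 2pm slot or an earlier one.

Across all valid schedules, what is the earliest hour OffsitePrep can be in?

OffsitePrep is available from 1pm.
OffsitePrep at 1pm is achievable: One-on-one=2pm; OffsitePrep=1pm; DesignReview=12pm; Retro=10am; Planning=11am.

1pm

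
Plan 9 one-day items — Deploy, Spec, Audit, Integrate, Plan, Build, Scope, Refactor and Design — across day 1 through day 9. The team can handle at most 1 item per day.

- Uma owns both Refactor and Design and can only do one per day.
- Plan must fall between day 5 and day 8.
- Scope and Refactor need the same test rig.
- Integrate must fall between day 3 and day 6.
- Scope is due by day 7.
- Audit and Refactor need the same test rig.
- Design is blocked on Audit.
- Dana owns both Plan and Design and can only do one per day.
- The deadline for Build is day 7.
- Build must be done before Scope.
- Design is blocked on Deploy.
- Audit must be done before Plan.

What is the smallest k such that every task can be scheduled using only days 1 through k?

The precedence chain requires at least 2 distinct days.
With at most 1 per day and 9 tasks, at least 9 days are needed.
Plan can't be placed before day 5, so the schedule must run through at least day 5.
9 works (last occupied day: day 9): for example Audit=day 4; Design=day 7; Plan=day 5; Build=day 1; Scope=day 2; Spec=day 8; Refactor=day 9; Deploy=day 6; Integrate=day 3.

9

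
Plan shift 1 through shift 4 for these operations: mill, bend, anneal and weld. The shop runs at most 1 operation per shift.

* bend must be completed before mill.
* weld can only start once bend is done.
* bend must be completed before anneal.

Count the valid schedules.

Splitting on mill: it can be shift 2 (2), shift 3 (2), shift 4 (2). Listing each branch's schedules as (bend, anneal, weld) by shift number:
mill=shift 2: (1,3,4) (1,4,3) — 2.
mill=shift 3: (1,2,4) (1,4,2) — 2.
mill=shift 4: (1,2,3) (1,3,2) — 2.
Summing: 2 + 2 + 2 = 6.

6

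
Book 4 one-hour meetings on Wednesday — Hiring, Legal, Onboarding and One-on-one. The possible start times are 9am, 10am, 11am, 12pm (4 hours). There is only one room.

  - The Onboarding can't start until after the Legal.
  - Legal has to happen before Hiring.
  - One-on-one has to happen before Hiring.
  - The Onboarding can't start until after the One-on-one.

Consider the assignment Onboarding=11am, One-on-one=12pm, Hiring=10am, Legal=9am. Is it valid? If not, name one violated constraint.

Legal has to happen before Hiring — holds.
There is only one room — holds.
One-on-one has to happen before Hiring — violated.
The Onboarding can't start until after the One-on-one — violated.
The Onboarding can't start until after the Legal — holds.

No. One-on-one has to happen before Hiring is not satisfied.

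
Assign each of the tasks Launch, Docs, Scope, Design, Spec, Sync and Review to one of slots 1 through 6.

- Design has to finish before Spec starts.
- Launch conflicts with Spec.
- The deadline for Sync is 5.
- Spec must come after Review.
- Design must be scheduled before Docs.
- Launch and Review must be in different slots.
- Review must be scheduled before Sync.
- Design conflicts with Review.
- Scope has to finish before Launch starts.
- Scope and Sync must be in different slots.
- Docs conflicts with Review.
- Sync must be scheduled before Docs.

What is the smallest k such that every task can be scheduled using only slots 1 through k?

3 slots

The precedence chain requires at least 3 distinct slots.
3 works (last occupied slot: 3): for example Sync=2, Review=1, Scope=1, Design=2, Docs=3, Spec=3, Launch=2.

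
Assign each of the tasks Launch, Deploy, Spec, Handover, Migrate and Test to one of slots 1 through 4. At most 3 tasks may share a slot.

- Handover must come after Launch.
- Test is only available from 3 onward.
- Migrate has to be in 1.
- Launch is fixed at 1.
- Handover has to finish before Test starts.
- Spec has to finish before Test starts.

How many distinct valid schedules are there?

29

Splitting on Deploy: it can be 1 (5), 2 (8), 3 (8), 4 (8). Listing each branch's schedules as (Launch, Spec, Handover, Migrate, Test):
Deploy=1: (1,2,2,1,3) (1,2,2,1,4) (1,2,3,1,4) (1,3,2,1,4) (1,3,3,1,4) — 5.
Deploy=2: (1,1,2,1,3) (1,1,2,1,4) (1,1,3,1,4) (1,2,2,1,3) (1,2,2,1,4) (1,2,3,1,4) (1,3,2,1,4) (1,3,3,1,4) — 8.
Deploy=3: (1,1,2,1,3) (1,1,2,1,4) (1,1,3,1,4) (1,2,2,1,3) (1,2,2,1,4) (1,2,3,1,4) (1,3,2,1,4) (1,3,3,1,4) — 8.
Deploy=4: (1,1,2,1,3) (1,1,2,1,4) (1,1,3,1,4) (1,2,2,1,3) (1,2,2,1,4) (1,2,3,1,4) (1,3,2,1,4) (1,3,3,1,4) — 8.
Summing: 5 + 8 + 8 + 8 = 29.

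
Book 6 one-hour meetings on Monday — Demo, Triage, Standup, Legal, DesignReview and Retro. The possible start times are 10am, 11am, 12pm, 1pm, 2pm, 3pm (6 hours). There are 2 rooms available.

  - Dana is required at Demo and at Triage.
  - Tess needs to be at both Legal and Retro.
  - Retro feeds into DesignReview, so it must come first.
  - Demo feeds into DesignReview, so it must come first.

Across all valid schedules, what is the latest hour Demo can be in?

Downstream work caps Demo at 2pm.
Demo at 2pm is achievable: Retro in 10am; Demo in 2pm; Triage in 10am; DesignReview in 3pm; Standup in 11am; Legal in 11am.

2pm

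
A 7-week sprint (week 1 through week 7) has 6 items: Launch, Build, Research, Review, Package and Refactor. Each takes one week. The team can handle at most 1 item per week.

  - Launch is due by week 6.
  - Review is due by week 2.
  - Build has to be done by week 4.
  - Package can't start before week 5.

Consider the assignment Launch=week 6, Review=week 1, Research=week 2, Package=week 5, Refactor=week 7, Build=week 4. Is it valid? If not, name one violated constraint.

Yes

Review is due by week 2 — holds.
Package can't start before week 5 — holds.
Build has to be done by week 4 — holds.
The team can handle at most 1 item per week — holds.
Launch is due by week 6 — holds.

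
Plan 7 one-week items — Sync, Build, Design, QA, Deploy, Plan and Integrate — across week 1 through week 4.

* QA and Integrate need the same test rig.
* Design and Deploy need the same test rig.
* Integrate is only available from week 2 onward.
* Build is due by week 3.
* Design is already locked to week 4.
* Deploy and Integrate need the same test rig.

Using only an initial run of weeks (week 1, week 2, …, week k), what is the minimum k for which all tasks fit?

Design can't be placed before week 4, so the schedule must run through at least week 4.
4 works (last occupied week: week 4): for example QA in week 1; Deploy in week 1; Design in week 4; Sync in week 1; Integrate in week 2; Build in week 1; Plan in week 1.

4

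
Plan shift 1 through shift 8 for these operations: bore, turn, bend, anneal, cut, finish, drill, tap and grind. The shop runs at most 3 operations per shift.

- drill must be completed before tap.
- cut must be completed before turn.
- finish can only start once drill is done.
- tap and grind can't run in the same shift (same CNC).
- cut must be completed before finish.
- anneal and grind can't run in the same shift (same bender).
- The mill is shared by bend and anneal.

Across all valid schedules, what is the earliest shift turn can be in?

shift 2

Precedence pushes turn to at least shift 2.
turn at shift 2 is achievable: drill=shift 1; tap=shift 2; cut=shift 1; finish=shift 2; turn=shift 2; anneal=shift 4; bend=shift 3; bore=shift 1; grind=shift 3.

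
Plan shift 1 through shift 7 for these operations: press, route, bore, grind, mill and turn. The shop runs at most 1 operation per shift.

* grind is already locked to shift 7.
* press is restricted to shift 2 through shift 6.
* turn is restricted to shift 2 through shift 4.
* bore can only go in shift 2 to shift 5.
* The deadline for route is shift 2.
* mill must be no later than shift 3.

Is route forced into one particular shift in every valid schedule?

route can be shift 1 (e.g. grind in shift 7; turn in shift 3; press in shift 5; bore in shift 4; route in shift 1; mill in shift 2) or shift 2 (e.g. grind=shift 7; bore=shift 4; route=shift 2; press=shift 5; mill=shift 1; turn=shift 3).

No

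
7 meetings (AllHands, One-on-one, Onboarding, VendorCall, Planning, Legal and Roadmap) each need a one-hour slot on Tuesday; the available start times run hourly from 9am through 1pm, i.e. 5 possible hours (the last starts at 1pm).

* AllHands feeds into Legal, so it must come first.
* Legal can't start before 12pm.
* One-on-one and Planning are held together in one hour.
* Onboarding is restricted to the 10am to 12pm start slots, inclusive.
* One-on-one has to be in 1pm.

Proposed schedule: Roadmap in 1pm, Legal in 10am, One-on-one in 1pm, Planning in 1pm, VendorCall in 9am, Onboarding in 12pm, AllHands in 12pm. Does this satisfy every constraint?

No — it violates: AllHands feeds into Legal, so it must come first

One-on-one and Planning are held together in one hour — holds.
AllHands feeds into Legal, so it must come first — violated.
One-on-one has to be in 1pm — holds.
Onboarding is restricted to the 10am to 12pm start slots, inclusive — holds.
Legal can't start before 12pm — violated.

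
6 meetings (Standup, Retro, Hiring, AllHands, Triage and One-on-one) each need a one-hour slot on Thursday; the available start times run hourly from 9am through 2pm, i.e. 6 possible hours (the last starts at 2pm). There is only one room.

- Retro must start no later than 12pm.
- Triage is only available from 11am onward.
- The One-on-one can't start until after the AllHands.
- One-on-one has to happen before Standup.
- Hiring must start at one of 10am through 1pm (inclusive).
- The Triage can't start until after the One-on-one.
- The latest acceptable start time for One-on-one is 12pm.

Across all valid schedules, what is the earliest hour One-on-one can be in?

10am

Precedence pushes One-on-one to at least 10am; One-on-one's own window allows nothing later than 12pm.
One-on-one at 10am is achievable: One-on-one -> 10am; Hiring -> 1pm; Triage -> 11am; AllHands -> 9am; Standup -> 2pm; Retro -> 12pm.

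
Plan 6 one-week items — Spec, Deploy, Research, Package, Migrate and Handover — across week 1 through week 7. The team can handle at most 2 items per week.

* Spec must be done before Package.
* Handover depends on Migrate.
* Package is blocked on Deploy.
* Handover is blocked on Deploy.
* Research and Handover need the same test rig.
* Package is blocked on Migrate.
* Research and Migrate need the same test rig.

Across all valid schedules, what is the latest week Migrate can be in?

Downstream work caps Migrate at week 6.
Migrate at week 6 is achievable: Research in week 2, Migrate in week 6, Deploy in week 1, Handover in week 7, Package in week 7, Spec in week 1.

week 6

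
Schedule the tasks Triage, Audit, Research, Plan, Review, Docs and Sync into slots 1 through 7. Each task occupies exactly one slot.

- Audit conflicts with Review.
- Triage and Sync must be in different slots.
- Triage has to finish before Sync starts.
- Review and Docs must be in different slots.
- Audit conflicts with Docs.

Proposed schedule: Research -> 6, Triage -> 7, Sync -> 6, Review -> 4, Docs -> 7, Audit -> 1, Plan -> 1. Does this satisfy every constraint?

Audit conflicts with Review — holds.
Review and Docs must be in different slots — holds.
Audit conflicts with Docs — holds.
Triage and Sync must be in different slots — holds.
Triage has to finish before Sync starts — violated.

Invalid. Triage has to finish before Sync starts.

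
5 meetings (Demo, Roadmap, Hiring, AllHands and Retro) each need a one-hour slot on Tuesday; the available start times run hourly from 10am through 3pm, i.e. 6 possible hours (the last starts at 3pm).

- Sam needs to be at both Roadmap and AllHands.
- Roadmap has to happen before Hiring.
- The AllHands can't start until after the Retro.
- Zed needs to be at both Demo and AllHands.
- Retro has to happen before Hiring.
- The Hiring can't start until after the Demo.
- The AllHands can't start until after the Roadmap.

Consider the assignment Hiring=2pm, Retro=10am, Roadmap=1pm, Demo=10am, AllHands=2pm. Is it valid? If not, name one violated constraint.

The Hiring can't start until after the Demo — holds.
Roadmap has to happen before Hiring — holds.
The AllHands can't start until after the Roadmap — holds.
Zed needs to be at both Demo and AllHands — holds.
Retro has to happen before Hiring — holds.
The AllHands can't start until after the Retro — holds.
Sam needs to be at both Roadmap and AllHands — holds.

Valid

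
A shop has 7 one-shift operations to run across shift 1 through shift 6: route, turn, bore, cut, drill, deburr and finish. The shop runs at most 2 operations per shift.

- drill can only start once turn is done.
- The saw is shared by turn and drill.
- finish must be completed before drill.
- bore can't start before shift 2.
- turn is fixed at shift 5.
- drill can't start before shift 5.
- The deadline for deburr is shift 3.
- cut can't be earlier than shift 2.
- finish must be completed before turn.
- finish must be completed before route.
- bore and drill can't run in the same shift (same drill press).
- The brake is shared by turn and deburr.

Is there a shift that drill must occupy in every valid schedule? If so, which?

shift 6

drill's window is shift 5–shift 6.
turn is fixed at shift 5, and drill can't share a shift with turn.
So drill must be shift 6.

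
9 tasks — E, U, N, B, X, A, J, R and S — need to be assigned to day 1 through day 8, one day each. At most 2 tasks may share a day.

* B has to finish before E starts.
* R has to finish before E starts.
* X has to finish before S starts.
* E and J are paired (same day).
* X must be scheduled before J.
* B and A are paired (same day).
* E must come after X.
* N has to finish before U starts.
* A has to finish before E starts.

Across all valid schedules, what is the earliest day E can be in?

Precedence pushes E to at least day 2.
E at day 3 is achievable: B=day 2; X=day 1; S=day 4; R=day 1; U=day 5; J=day 3; A=day 2; E=day 3; N=day 4.
Nothing earlier works — the capacity limit rule out every day before day 3.

day 3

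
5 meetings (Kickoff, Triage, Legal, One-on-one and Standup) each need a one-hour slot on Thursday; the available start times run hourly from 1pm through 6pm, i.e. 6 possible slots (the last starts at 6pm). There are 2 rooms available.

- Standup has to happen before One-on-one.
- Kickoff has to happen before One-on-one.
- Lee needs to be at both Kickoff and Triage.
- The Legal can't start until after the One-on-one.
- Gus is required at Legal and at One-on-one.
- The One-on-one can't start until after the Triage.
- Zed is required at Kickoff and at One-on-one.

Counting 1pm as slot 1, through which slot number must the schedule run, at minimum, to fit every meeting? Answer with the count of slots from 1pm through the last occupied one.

The precedence chain requires at least 3 distinct slots.
With at most 2 per slot and 5 meetings, at least 3 slots are needed.
Could 3 slots be enough, i.e. nothing placed later than 3pm? No: One-on-one must come after Triage (at 1pm or later) → {2pm, 3pm}; Triage must come before One-on-one (at 3pm or earlier) → {1pm, 2pm}; Kickoff must come before One-on-one (at 3pm or earlier) → {1pm, 2pm}; Legal must come after One-on-one (at 2pm or later) → {3pm}; One-on-one must come before Legal (at 3pm or earlier) → {2pm}; Kickoff can't share with One-on-one (2pm) → {1pm}; Triage can't share with Kickoff (1pm) → {2pm}; One-on-one must come after Triage (at 2pm or later) → nothing is left.
So 3 slots is not enough.
4 works (last occupied slot: 4pm): for example One-on-one=3pm, Legal=4pm, Triage=2pm, Standup=1pm, Kickoff=1pm.

4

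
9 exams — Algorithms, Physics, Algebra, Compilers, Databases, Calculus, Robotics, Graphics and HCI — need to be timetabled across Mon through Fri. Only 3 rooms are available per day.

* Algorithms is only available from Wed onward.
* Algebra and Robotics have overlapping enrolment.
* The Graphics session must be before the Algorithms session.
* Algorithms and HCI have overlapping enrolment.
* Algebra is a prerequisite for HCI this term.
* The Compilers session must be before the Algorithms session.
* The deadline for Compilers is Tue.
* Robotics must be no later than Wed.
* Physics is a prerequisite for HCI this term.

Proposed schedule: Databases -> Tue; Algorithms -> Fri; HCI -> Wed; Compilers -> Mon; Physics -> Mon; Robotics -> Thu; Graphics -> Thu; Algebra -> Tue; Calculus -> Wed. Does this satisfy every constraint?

No. Robotics must be no later than Wed is not satisfied.

Robotics must be no later than Wed — violated.
Algebra and Robotics have overlapping enrolment — holds.
The deadline for Compilers is Tue — holds.
Physics is a prerequisite for HCI this term — holds.
Algebra is a prerequisite for HCI this term — holds.
Only 3 rooms are available per day — holds.
The Graphics session must be before the Algorithms session — holds.
The Compilers session must be before the Algorithms session — holds.
Algorithms is only available from Wed onward — holds.
Algorithms and HCI have overlapping enrolment — holds.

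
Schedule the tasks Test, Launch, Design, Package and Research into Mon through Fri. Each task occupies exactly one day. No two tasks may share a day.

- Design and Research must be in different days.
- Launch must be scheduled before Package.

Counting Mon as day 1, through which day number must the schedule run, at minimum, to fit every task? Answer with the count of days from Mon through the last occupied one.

The precedence chain requires at least 2 distinct days.
With at most 1 per day and 5 tasks, at least 5 days are needed.
5 works (last occupied day: Fri): for example Research=Fri, Design=Thu, Launch=Mon, Test=Wed, Package=Tue.

5 days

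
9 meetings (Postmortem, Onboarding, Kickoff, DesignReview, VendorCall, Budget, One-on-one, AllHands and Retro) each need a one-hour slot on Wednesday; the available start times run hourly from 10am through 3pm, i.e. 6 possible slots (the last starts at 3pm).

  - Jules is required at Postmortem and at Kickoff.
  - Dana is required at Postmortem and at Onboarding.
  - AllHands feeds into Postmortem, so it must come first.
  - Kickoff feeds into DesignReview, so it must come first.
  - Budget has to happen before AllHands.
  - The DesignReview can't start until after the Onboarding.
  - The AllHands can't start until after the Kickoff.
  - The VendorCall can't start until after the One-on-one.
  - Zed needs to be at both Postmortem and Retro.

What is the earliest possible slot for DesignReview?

Precedence pushes DesignReview to at least 11am.
DesignReview at 11am is achievable: Onboarding=10am, Postmortem=12pm, Budget=10am, Kickoff=10am, AllHands=11am, VendorCall=11am, DesignReview=11am, One-on-one=10am, Retro=10am.

11am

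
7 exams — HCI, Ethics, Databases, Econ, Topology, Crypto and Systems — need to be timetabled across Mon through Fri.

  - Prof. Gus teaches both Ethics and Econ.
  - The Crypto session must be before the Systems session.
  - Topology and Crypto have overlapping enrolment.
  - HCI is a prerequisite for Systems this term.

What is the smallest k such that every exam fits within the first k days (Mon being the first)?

The precedence chain requires at least 2 distinct days.
2 works (last occupied day: Tue): for example Databases in Mon, Topology in Tue, Econ in Tue, Ethics in Mon, Crypto in Mon, HCI in Mon, Systems in Tue.

2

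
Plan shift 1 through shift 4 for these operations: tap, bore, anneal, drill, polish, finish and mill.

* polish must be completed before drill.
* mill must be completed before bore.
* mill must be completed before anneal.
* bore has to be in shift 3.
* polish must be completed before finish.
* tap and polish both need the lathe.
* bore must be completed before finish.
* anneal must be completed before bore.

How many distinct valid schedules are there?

Splitting on tap: it can be shift 1 (3), shift 2 (4), shift 3 (5), shift 4 (6). Listing each branch's schedules as (bore, anneal, drill, polish, finish, mill) by shift number:
tap=shift 1: (3,2,3,2,4,1) (3,2,4,2,4,1) (3,2,4,3,4,1) — 3.
tap=shift 2: (3,2,2,1,4,1) (3,2,3,1,4,1) (3,2,4,1,4,1) (3,2,4,3,4,1) — 4.
tap=shift 3: (3,2,2,1,4,1) (3,2,3,1,4,1) (3,2,3,2,4,1) (3,2,4,1,4,1) (3,2,4,2,4,1) — 5.
tap=shift 4: (3,2,2,1,4,1) (3,2,3,1,4,1) (3,2,3,2,4,1) (3,2,4,1,4,1) (3,2,4,2,4,1) (3,2,4,3,4,1) — 6.
Summing: 3 + 4 + 5 + 6 = 18.

18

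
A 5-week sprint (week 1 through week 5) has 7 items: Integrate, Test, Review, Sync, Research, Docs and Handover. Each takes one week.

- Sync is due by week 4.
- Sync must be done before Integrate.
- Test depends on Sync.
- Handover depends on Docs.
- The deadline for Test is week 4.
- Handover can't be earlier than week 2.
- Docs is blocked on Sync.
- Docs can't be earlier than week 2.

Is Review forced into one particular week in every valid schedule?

No

Review can be week 1 (e.g. Handover in week 3; Test in week 2; Research in week 1; Docs in week 2; Integrate in week 2; Sync in week 1; Review in week 1) or week 2 (e.g. Research=week 1; Handover=week 3; Review=week 2; Integrate=week 2; Docs=week 2; Sync=week 1; Test=week 2).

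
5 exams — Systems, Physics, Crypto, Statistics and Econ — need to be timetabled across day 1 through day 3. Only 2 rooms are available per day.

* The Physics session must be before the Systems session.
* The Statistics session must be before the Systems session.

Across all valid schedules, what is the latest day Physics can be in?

Downstream work caps Physics at day 2.
Physics at day 2 is achievable: Physics=day 2, Statistics=day 1, Systems=day 3, Crypto=day 1, Econ=day 2.

day 2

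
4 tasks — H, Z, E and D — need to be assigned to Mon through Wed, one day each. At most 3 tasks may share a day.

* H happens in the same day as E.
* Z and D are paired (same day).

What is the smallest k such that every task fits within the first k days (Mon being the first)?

2

With at most 3 per day and 4 tasks, at least 2 days are needed.
2 works (last occupied day: Tue): for example Z in Tue; E in Mon; H in Mon; D in Tue.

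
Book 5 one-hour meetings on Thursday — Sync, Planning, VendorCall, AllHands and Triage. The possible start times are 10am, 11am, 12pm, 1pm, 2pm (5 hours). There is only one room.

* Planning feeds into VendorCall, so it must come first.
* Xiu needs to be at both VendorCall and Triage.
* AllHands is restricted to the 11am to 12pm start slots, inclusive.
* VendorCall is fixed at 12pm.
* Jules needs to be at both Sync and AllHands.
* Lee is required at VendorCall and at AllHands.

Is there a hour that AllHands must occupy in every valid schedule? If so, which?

AllHands's window is 11am–12pm.
VendorCall is fixed at 12pm, and AllHands can't share a hour with VendorCall.
So AllHands must be 11am.

11am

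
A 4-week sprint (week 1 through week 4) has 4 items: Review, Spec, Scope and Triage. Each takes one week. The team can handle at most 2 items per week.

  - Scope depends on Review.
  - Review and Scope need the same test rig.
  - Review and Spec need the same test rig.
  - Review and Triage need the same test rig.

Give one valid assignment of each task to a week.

Scope in week 2, Triage in week 3, Spec in week 2, Review in week 1

Checking: Review(week 1) before Scope(week 2); Review(week 1) != Triage(week 3); Review(week 1) != Spec(week 2); Review(week 1) != Scope(week 2); max 2 per week (cap 2).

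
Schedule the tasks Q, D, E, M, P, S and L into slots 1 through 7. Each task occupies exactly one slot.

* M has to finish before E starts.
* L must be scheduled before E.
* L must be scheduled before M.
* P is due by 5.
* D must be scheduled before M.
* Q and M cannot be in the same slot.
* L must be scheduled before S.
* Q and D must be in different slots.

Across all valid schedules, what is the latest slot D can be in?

Downstream work caps D at 5.
D at 5 is achievable: P=1, E=7, S=2, L=1, D=5, M=6, Q=1.

5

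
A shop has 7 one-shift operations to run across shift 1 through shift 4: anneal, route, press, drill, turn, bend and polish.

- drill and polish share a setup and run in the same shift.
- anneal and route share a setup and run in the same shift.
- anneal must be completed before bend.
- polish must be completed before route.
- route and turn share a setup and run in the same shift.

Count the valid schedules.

16

Splitting on anneal: it can be shift 2 (8), shift 3 (8). Listing each branch's schedules as (route, press, drill, turn, bend, polish) by shift number:
anneal=shift 2: (2,1,1,2,3,1) (2,1,1,2,4,1) (2,2,1,2,3,1) (2,2,1,2,4,1) (2,3,1,2,3,1) (2,3,1,2,4,1) (2,4,1,2,3,1) (2,4,1,2,4,1) — 8.
anneal=shift 3: (3,1,1,3,4,1) (3,1,2,3,4,2) (3,2,1,3,4,1) (3,2,2,3,4,2) (3,3,1,3,4,1) (3,3,2,3,4,2) (3,4,1,3,4,1) (3,4,2,3,4,2) — 8.
Summing: 8 + 8 = 16.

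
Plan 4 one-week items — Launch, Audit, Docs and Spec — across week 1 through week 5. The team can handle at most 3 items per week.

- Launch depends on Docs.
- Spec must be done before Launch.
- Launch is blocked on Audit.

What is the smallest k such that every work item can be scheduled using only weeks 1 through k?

2

The precedence chain requires at least 2 distinct weeks.
With at most 3 per week and 4 work items, at least 2 weeks are needed.
2 works (last occupied week: week 2): for example Launch -> week 2, Audit -> week 1, Spec -> week 1, Docs -> week 1.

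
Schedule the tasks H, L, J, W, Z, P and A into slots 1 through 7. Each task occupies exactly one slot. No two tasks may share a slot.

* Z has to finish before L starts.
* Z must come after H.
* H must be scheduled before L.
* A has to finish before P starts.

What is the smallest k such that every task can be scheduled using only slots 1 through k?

The precedence chain requires at least 3 distinct slots.
With at most 1 per slot and 7 tasks, at least 7 slots are needed.
7 works (last occupied slot: 7): for example P=5, W=7, H=1, Z=2, L=3, J=6, A=4.

7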